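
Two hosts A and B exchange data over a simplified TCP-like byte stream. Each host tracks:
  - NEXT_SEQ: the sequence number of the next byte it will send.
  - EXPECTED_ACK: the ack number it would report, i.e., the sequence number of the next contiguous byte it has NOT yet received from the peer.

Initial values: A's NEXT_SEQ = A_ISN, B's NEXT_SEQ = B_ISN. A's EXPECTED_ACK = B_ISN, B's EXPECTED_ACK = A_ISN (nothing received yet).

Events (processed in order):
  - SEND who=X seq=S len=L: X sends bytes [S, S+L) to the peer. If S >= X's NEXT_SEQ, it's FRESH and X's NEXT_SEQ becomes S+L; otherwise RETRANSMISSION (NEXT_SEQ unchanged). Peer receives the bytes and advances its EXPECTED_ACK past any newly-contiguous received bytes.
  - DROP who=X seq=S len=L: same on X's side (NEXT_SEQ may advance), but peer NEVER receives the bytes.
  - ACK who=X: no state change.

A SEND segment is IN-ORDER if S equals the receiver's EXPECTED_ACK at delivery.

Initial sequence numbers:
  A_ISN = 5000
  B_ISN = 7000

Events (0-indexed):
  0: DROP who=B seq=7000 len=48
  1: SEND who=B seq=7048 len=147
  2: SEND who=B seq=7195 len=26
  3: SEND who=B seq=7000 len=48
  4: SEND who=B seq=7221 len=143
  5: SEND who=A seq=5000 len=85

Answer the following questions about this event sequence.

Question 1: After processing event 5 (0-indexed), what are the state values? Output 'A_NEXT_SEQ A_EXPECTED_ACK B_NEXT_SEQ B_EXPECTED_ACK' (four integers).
After event 0: A_seq=5000 A_ack=7000 B_seq=7048 B_ack=5000
After event 1: A_seq=5000 A_ack=7000 B_seq=7195 B_ack=5000
After event 2: A_seq=5000 A_ack=7000 B_seq=7221 B_ack=5000
After event 3: A_seq=5000 A_ack=7221 B_seq=7221 B_ack=5000
After event 4: A_seq=5000 A_ack=7364 B_seq=7364 B_ack=5000
After event 5: A_seq=5085 A_ack=7364 B_seq=7364 B_ack=5085

5085 7364 7364 5085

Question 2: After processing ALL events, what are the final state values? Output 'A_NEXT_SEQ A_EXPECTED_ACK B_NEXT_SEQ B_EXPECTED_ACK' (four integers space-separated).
Answer: 5085 7364 7364 5085

Derivation:
After event 0: A_seq=5000 A_ack=7000 B_seq=7048 B_ack=5000
After event 1: A_seq=5000 A_ack=7000 B_seq=7195 B_ack=5000
After event 2: A_seq=5000 A_ack=7000 B_seq=7221 B_ack=5000
After event 3: A_seq=5000 A_ack=7221 B_seq=7221 B_ack=5000
After event 4: A_seq=5000 A_ack=7364 B_seq=7364 B_ack=5000
After event 5: A_seq=5085 A_ack=7364 B_seq=7364 B_ack=5085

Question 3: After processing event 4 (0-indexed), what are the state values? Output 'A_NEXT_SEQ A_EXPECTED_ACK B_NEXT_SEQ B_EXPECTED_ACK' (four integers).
After event 0: A_seq=5000 A_ack=7000 B_seq=7048 B_ack=5000
After event 1: A_seq=5000 A_ack=7000 B_seq=7195 B_ack=5000
After event 2: A_seq=5000 A_ack=7000 B_seq=7221 B_ack=5000
After event 3: A_seq=5000 A_ack=7221 B_seq=7221 B_ack=5000
After event 4: A_seq=5000 A_ack=7364 B_seq=7364 B_ack=5000

5000 7364 7364 5000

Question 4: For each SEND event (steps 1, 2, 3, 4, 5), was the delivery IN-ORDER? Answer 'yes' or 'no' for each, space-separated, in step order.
Step 1: SEND seq=7048 -> out-of-order
Step 2: SEND seq=7195 -> out-of-order
Step 3: SEND seq=7000 -> in-order
Step 4: SEND seq=7221 -> in-order
Step 5: SEND seq=5000 -> in-order

Answer: no no yes yes yes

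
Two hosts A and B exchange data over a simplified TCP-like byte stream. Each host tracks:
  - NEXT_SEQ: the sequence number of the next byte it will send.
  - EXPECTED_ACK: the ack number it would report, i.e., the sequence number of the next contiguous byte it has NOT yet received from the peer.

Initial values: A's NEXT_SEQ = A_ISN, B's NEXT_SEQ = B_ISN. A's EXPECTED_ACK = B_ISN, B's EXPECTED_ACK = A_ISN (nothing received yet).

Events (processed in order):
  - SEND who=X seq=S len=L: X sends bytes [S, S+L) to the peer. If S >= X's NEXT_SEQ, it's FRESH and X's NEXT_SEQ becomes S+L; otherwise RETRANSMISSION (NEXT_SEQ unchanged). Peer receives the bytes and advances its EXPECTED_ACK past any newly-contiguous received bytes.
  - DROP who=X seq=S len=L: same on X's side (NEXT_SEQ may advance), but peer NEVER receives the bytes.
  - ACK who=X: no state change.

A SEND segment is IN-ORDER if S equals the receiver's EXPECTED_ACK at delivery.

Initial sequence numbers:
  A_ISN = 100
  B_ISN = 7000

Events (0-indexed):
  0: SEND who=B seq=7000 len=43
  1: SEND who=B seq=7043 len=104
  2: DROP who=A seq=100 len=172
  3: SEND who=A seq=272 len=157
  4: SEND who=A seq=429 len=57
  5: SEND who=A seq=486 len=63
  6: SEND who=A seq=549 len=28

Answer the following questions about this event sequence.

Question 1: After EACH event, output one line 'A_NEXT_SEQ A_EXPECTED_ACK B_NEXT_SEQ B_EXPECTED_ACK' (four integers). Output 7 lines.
100 7043 7043 100
100 7147 7147 100
272 7147 7147 100
429 7147 7147 100
486 7147 7147 100
549 7147 7147 100
577 7147 7147 100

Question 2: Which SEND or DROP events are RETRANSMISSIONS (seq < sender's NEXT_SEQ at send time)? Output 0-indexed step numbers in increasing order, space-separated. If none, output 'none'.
Answer: none

Derivation:
Step 0: SEND seq=7000 -> fresh
Step 1: SEND seq=7043 -> fresh
Step 2: DROP seq=100 -> fresh
Step 3: SEND seq=272 -> fresh
Step 4: SEND seq=429 -> fresh
Step 5: SEND seq=486 -> fresh
Step 6: SEND seq=549 -> fresh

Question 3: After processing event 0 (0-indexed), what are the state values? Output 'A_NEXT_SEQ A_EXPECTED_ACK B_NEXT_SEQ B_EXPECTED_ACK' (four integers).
After event 0: A_seq=100 A_ack=7043 B_seq=7043 B_ack=100

100 7043 7043 100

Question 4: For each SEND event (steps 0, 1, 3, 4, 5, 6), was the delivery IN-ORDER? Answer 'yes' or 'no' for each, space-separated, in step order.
Answer: yes yes no no no no

Derivation:
Step 0: SEND seq=7000 -> in-order
Step 1: SEND seq=7043 -> in-order
Step 3: SEND seq=272 -> out-of-order
Step 4: SEND seq=429 -> out-of-order
Step 5: SEND seq=486 -> out-of-order
Step 6: SEND seq=549 -> out-of-order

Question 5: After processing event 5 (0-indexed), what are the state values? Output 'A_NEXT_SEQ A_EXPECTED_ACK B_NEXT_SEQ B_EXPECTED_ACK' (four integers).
After event 0: A_seq=100 A_ack=7043 B_seq=7043 B_ack=100
After event 1: A_seq=100 A_ack=7147 B_seq=7147 B_ack=100
After event 2: A_seq=272 A_ack=7147 B_seq=7147 B_ack=100
After event 3: A_seq=429 A_ack=7147 B_seq=7147 B_ack=100
After event 4: A_seq=486 A_ack=7147 B_seq=7147 B_ack=100
After event 5: A_seq=549 A_ack=7147 B_seq=7147 B_ack=100

549 7147 7147 100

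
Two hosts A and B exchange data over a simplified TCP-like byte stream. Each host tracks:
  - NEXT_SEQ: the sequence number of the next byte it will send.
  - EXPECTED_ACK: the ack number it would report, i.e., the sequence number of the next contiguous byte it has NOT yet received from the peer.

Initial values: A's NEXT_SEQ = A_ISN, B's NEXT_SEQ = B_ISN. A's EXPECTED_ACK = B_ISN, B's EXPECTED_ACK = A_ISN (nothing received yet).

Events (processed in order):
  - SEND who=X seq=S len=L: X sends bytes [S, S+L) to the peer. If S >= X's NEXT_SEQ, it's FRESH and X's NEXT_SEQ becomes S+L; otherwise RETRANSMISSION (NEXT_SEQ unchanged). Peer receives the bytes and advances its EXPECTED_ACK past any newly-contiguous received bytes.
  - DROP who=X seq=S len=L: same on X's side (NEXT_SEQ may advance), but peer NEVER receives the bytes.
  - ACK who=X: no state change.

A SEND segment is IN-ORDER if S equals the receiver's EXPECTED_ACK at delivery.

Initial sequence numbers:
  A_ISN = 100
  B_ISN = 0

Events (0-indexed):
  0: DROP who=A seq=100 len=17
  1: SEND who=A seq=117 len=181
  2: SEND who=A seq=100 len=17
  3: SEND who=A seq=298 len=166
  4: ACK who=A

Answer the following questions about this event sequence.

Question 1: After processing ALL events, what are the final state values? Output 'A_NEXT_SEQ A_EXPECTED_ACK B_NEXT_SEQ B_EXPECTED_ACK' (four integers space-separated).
Answer: 464 0 0 464

Derivation:
After event 0: A_seq=117 A_ack=0 B_seq=0 B_ack=100
After event 1: A_seq=298 A_ack=0 B_seq=0 B_ack=100
After event 2: A_seq=298 A_ack=0 B_seq=0 B_ack=298
After event 3: A_seq=464 A_ack=0 B_seq=0 B_ack=464
After event 4: A_seq=464 A_ack=0 B_seq=0 B_ack=464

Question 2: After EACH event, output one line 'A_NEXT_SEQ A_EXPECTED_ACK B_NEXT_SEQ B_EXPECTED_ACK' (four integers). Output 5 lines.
117 0 0 100
298 0 0 100
298 0 0 298
464 0 0 464
464 0 0 464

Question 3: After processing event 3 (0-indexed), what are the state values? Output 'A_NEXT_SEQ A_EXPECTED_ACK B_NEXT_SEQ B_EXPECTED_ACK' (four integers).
After event 0: A_seq=117 A_ack=0 B_seq=0 B_ack=100
After event 1: A_seq=298 A_ack=0 B_seq=0 B_ack=100
After event 2: A_seq=298 A_ack=0 B_seq=0 B_ack=298
After event 3: A_seq=464 A_ack=0 B_seq=0 B_ack=464

464 0 0 464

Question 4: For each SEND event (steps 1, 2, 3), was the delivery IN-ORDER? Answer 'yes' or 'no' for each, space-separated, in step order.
Answer: no yes yes

Derivation:
Step 1: SEND seq=117 -> out-of-order
Step 2: SEND seq=100 -> in-order
Step 3: SEND seq=298 -> in-order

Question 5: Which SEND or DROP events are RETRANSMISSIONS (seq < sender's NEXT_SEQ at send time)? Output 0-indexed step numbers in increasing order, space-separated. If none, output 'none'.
Answer: 2

Derivation:
Step 0: DROP seq=100 -> fresh
Step 1: SEND seq=117 -> fresh
Step 2: SEND seq=100 -> retransmit
Step 3: SEND seq=298 -> fresh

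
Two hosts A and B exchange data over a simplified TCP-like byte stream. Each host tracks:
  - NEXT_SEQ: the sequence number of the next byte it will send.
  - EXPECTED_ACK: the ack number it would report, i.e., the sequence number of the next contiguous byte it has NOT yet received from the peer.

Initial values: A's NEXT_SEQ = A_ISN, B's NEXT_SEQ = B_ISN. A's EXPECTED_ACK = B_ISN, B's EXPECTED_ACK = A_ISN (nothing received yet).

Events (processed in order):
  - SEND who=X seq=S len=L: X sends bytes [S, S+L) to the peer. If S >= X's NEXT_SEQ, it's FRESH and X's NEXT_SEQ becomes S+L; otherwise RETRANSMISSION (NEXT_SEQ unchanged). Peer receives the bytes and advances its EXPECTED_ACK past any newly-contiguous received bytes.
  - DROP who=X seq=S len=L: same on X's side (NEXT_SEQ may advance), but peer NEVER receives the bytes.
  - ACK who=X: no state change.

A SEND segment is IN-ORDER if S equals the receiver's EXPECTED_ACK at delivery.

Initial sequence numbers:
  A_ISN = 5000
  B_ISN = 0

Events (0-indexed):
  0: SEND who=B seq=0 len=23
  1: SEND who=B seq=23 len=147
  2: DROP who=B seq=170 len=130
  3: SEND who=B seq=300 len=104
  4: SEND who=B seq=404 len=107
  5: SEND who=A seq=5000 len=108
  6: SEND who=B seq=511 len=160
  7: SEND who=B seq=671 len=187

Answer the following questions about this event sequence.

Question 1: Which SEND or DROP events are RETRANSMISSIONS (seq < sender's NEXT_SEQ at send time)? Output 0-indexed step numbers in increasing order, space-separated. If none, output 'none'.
Answer: none

Derivation:
Step 0: SEND seq=0 -> fresh
Step 1: SEND seq=23 -> fresh
Step 2: DROP seq=170 -> fresh
Step 3: SEND seq=300 -> fresh
Step 4: SEND seq=404 -> fresh
Step 5: SEND seq=5000 -> fresh
Step 6: SEND seq=511 -> fresh
Step 7: SEND seq=671 -> fresh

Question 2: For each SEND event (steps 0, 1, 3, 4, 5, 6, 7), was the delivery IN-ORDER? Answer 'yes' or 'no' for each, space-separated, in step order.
Step 0: SEND seq=0 -> in-order
Step 1: SEND seq=23 -> in-order
Step 3: SEND seq=300 -> out-of-order
Step 4: SEND seq=404 -> out-of-order
Step 5: SEND seq=5000 -> in-order
Step 6: SEND seq=511 -> out-of-order
Step 7: SEND seq=671 -> out-of-order

Answer: yes yes no no yes no no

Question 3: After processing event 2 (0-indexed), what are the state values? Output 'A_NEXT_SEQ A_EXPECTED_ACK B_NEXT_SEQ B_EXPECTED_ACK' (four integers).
After event 0: A_seq=5000 A_ack=23 B_seq=23 B_ack=5000
After event 1: A_seq=5000 A_ack=170 B_seq=170 B_ack=5000
After event 2: A_seq=5000 A_ack=170 B_seq=300 B_ack=5000

5000 170 300 5000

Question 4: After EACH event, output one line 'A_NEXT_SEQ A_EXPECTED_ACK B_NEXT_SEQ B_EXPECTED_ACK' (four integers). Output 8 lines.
5000 23 23 5000
5000 170 170 5000
5000 170 300 5000
5000 170 404 5000
5000 170 511 5000
5108 170 511 5108
5108 170 671 5108
5108 170 858 5108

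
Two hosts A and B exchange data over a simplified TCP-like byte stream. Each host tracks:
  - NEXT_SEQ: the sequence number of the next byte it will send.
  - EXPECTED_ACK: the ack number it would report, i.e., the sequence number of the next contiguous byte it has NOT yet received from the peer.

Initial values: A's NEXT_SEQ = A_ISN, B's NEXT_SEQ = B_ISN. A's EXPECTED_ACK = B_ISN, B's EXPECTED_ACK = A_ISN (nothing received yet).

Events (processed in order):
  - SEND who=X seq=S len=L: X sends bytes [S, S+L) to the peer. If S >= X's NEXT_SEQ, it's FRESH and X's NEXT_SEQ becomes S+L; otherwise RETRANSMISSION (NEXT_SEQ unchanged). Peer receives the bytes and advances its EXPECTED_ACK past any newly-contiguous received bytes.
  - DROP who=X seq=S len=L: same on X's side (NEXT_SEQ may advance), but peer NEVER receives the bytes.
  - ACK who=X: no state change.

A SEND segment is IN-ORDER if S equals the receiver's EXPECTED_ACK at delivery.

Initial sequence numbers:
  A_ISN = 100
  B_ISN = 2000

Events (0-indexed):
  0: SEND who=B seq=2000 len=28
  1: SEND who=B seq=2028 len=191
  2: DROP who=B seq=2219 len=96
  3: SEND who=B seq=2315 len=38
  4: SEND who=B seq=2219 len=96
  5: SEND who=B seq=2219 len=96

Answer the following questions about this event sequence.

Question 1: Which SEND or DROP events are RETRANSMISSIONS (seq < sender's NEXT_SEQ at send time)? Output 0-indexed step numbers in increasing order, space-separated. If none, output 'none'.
Answer: 4 5

Derivation:
Step 0: SEND seq=2000 -> fresh
Step 1: SEND seq=2028 -> fresh
Step 2: DROP seq=2219 -> fresh
Step 3: SEND seq=2315 -> fresh
Step 4: SEND seq=2219 -> retransmit
Step 5: SEND seq=2219 -> retransmit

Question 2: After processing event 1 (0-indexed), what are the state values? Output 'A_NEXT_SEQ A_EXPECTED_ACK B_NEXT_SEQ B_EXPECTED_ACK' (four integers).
After event 0: A_seq=100 A_ack=2028 B_seq=2028 B_ack=100
After event 1: A_seq=100 A_ack=2219 B_seq=2219 B_ack=100

100 2219 2219 100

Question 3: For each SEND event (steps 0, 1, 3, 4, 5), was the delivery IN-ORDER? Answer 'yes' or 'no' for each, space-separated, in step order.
Step 0: SEND seq=2000 -> in-order
Step 1: SEND seq=2028 -> in-order
Step 3: SEND seq=2315 -> out-of-order
Step 4: SEND seq=2219 -> in-order
Step 5: SEND seq=2219 -> out-of-order

Answer: yes yes no yes no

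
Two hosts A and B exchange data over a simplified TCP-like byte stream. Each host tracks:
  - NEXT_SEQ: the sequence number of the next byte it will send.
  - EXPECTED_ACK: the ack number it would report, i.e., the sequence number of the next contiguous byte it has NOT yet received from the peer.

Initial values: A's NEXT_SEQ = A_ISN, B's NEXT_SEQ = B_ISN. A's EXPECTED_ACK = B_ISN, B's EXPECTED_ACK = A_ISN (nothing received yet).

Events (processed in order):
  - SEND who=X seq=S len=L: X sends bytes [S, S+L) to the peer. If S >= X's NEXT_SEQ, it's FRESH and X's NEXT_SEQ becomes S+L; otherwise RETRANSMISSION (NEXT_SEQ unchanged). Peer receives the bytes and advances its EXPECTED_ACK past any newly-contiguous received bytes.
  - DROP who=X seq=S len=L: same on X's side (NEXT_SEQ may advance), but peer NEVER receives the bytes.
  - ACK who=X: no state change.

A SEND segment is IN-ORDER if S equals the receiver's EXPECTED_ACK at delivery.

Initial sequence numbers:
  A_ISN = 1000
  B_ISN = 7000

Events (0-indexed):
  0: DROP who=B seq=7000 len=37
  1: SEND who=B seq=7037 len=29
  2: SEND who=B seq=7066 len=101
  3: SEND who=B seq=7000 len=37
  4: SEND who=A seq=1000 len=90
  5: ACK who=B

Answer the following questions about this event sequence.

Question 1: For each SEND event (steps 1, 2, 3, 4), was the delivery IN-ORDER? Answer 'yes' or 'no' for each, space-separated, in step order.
Step 1: SEND seq=7037 -> out-of-order
Step 2: SEND seq=7066 -> out-of-order
Step 3: SEND seq=7000 -> in-order
Step 4: SEND seq=1000 -> in-order

Answer: no no yes yes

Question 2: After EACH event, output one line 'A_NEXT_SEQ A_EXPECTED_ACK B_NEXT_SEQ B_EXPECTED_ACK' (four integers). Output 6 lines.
1000 7000 7037 1000
1000 7000 7066 1000
1000 7000 7167 1000
1000 7167 7167 1000
1090 7167 7167 1090
1090 7167 7167 1090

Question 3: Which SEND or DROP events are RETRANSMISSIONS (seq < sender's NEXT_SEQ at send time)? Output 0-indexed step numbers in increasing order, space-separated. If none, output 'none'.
Answer: 3

Derivation:
Step 0: DROP seq=7000 -> fresh
Step 1: SEND seq=7037 -> fresh
Step 2: SEND seq=7066 -> fresh
Step 3: SEND seq=7000 -> retransmit
Step 4: SEND seq=1000 -> fresh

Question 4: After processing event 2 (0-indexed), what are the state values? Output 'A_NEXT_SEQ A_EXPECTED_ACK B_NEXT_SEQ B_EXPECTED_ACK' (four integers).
After event 0: A_seq=1000 A_ack=7000 B_seq=7037 B_ack=1000
After event 1: A_seq=1000 A_ack=7000 B_seq=7066 B_ack=1000
After event 2: A_seq=1000 A_ack=7000 B_seq=7167 B_ack=1000

1000 7000 7167 1000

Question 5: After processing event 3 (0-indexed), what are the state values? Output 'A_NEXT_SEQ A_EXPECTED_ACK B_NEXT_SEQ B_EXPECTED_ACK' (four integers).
After event 0: A_seq=1000 A_ack=7000 B_seq=7037 B_ack=1000
After event 1: A_seq=1000 A_ack=7000 B_seq=7066 B_ack=1000
After event 2: A_seq=1000 A_ack=7000 B_seq=7167 B_ack=1000
After event 3: A_seq=1000 A_ack=7167 B_seq=7167 B_ack=1000

1000 7167 7167 1000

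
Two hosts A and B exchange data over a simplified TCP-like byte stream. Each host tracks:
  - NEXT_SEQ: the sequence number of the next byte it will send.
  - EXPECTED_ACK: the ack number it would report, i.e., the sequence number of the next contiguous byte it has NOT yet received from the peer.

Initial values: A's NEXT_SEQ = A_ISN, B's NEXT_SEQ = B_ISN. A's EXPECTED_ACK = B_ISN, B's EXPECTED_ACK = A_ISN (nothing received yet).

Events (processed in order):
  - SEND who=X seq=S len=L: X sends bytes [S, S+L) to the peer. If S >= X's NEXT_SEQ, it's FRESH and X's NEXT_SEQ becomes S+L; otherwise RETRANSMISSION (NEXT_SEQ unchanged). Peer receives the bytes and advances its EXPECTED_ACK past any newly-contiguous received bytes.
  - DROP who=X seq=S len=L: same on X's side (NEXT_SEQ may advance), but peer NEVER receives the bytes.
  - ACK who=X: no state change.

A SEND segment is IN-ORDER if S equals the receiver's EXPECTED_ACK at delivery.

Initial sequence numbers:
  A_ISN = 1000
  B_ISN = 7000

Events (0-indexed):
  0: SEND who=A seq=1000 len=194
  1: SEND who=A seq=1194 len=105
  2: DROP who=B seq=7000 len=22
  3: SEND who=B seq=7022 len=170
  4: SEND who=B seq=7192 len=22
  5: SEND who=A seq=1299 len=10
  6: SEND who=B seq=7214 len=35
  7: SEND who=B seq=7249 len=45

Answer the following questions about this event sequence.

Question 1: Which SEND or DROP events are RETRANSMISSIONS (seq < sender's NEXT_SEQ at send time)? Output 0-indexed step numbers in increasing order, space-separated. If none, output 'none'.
Step 0: SEND seq=1000 -> fresh
Step 1: SEND seq=1194 -> fresh
Step 2: DROP seq=7000 -> fresh
Step 3: SEND seq=7022 -> fresh
Step 4: SEND seq=7192 -> fresh
Step 5: SEND seq=1299 -> fresh
Step 6: SEND seq=7214 -> fresh
Step 7: SEND seq=7249 -> fresh

Answer: none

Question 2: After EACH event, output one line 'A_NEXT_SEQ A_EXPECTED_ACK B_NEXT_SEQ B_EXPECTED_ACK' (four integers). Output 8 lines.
1194 7000 7000 1194
1299 7000 7000 1299
1299 7000 7022 1299
1299 7000 7192 1299
1299 7000 7214 1299
1309 7000 7214 1309
1309 7000 7249 1309
1309 7000 7294 1309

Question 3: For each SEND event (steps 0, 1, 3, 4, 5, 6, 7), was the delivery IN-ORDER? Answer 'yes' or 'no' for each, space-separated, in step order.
Answer: yes yes no no yes no no

Derivation:
Step 0: SEND seq=1000 -> in-order
Step 1: SEND seq=1194 -> in-order
Step 3: SEND seq=7022 -> out-of-order
Step 4: SEND seq=7192 -> out-of-order
Step 5: SEND seq=1299 -> in-order
Step 6: SEND seq=7214 -> out-of-order
Step 7: SEND seq=7249 -> out-of-order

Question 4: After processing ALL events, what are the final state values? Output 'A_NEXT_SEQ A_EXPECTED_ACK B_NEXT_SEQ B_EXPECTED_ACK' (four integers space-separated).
After event 0: A_seq=1194 A_ack=7000 B_seq=7000 B_ack=1194
After event 1: A_seq=1299 A_ack=7000 B_seq=7000 B_ack=1299
After event 2: A_seq=1299 A_ack=7000 B_seq=7022 B_ack=1299
After event 3: A_seq=1299 A_ack=7000 B_seq=7192 B_ack=1299
After event 4: A_seq=1299 A_ack=7000 B_seq=7214 B_ack=1299
After event 5: A_seq=1309 A_ack=7000 B_seq=7214 B_ack=1309
After event 6: A_seq=1309 A_ack=7000 B_seq=7249 B_ack=1309
After event 7: A_seq=1309 A_ack=7000 B_seq=7294 B_ack=1309

Answer: 1309 7000 7294 1309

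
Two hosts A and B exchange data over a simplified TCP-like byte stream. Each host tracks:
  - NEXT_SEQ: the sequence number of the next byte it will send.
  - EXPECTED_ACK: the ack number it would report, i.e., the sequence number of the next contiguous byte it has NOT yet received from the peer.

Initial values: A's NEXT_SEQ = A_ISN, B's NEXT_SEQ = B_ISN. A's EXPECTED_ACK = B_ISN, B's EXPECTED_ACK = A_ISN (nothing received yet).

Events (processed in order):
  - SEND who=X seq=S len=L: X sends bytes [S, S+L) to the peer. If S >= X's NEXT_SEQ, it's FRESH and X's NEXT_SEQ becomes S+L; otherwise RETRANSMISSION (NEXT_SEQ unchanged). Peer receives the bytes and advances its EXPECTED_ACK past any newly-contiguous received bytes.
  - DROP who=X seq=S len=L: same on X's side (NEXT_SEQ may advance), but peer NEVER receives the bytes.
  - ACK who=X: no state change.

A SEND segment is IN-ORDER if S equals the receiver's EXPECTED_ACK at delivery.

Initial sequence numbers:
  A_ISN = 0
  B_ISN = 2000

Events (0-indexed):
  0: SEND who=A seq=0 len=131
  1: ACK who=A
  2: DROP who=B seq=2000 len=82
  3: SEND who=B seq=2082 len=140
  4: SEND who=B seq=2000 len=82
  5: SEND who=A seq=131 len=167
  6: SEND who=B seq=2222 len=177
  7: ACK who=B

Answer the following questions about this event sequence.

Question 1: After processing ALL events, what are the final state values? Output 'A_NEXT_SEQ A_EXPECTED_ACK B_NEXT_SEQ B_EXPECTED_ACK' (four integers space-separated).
After event 0: A_seq=131 A_ack=2000 B_seq=2000 B_ack=131
After event 1: A_seq=131 A_ack=2000 B_seq=2000 B_ack=131
After event 2: A_seq=131 A_ack=2000 B_seq=2082 B_ack=131
After event 3: A_seq=131 A_ack=2000 B_seq=2222 B_ack=131
After event 4: A_seq=131 A_ack=2222 B_seq=2222 B_ack=131
After event 5: A_seq=298 A_ack=2222 B_seq=2222 B_ack=298
After event 6: A_seq=298 A_ack=2399 B_seq=2399 B_ack=298
After event 7: A_seq=298 A_ack=2399 B_seq=2399 B_ack=298

Answer: 298 2399 2399 298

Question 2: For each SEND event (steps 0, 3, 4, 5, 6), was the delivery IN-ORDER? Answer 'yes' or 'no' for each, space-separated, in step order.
Answer: yes no yes yes yes

Derivation:
Step 0: SEND seq=0 -> in-order
Step 3: SEND seq=2082 -> out-of-order
Step 4: SEND seq=2000 -> in-order
Step 5: SEND seq=131 -> in-order
Step 6: SEND seq=2222 -> in-order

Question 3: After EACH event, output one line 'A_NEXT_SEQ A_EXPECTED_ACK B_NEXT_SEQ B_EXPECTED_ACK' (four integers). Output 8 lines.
131 2000 2000 131
131 2000 2000 131
131 2000 2082 131
131 2000 2222 131
131 2222 2222 131
298 2222 2222 298
298 2399 2399 298
298 2399 2399 298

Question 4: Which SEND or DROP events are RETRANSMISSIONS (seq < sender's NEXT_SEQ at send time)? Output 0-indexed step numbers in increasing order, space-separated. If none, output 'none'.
Answer: 4

Derivation:
Step 0: SEND seq=0 -> fresh
Step 2: DROP seq=2000 -> fresh
Step 3: SEND seq=2082 -> fresh
Step 4: SEND seq=2000 -> retransmit
Step 5: SEND seq=131 -> fresh
Step 6: SEND seq=2222 -> fresh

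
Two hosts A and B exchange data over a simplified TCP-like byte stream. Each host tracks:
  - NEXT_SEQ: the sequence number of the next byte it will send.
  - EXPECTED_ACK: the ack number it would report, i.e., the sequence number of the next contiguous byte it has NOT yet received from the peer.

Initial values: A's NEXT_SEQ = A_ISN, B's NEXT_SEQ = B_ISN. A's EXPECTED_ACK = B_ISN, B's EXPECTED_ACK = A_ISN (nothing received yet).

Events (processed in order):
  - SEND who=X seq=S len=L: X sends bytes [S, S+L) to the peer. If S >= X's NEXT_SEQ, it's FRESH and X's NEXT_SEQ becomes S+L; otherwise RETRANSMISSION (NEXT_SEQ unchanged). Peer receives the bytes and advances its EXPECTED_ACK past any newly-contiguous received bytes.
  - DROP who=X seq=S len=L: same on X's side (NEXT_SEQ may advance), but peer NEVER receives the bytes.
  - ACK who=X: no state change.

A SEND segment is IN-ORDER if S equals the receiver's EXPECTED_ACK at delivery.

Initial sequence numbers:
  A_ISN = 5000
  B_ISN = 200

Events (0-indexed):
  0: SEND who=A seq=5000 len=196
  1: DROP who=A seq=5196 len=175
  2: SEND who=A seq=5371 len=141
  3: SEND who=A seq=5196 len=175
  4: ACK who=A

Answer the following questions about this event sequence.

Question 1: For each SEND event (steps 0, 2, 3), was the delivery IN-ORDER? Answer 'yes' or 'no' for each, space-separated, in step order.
Step 0: SEND seq=5000 -> in-order
Step 2: SEND seq=5371 -> out-of-order
Step 3: SEND seq=5196 -> in-order

Answer: yes no yes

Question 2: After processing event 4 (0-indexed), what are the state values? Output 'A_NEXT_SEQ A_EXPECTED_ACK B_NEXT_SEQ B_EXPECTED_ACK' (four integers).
After event 0: A_seq=5196 A_ack=200 B_seq=200 B_ack=5196
After event 1: A_seq=5371 A_ack=200 B_seq=200 B_ack=5196
After event 2: A_seq=5512 A_ack=200 B_seq=200 B_ack=5196
After event 3: A_seq=5512 A_ack=200 B_seq=200 B_ack=5512
After event 4: A_seq=5512 A_ack=200 B_seq=200 B_ack=5512

5512 200 200 5512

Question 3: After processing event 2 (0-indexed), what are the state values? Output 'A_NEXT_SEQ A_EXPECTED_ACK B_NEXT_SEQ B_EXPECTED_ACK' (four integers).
After event 0: A_seq=5196 A_ack=200 B_seq=200 B_ack=5196
After event 1: A_seq=5371 A_ack=200 B_seq=200 B_ack=5196
After event 2: A_seq=5512 A_ack=200 B_seq=200 B_ack=5196

5512 200 200 5196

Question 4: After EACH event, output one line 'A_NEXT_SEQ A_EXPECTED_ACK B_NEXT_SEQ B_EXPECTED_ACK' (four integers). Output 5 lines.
5196 200 200 5196
5371 200 200 5196
5512 200 200 5196
5512 200 200 5512
5512 200 200 5512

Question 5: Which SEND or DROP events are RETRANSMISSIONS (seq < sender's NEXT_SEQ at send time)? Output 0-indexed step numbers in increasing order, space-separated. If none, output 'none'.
Answer: 3

Derivation:
Step 0: SEND seq=5000 -> fresh
Step 1: DROP seq=5196 -> fresh
Step 2: SEND seq=5371 -> fresh
Step 3: SEND seq=5196 -> retransmit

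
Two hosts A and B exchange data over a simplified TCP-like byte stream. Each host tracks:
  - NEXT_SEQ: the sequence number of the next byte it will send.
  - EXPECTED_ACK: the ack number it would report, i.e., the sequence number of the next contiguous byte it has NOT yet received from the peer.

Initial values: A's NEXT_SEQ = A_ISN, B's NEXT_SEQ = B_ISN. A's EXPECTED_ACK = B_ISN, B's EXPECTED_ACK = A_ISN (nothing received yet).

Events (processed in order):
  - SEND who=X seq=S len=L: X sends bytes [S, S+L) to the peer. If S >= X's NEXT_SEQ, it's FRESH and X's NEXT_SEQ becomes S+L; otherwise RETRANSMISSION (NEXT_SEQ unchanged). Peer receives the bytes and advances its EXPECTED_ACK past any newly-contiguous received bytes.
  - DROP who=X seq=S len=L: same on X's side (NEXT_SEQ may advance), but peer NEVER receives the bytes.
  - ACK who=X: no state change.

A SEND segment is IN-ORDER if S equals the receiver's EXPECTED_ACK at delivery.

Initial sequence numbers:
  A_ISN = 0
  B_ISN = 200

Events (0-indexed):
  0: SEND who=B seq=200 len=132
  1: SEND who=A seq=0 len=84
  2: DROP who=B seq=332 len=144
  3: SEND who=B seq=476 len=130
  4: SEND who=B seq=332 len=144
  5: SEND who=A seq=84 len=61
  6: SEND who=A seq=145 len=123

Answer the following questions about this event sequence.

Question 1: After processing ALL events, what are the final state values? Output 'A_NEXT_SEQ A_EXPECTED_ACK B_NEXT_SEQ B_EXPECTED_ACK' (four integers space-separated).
Answer: 268 606 606 268

Derivation:
After event 0: A_seq=0 A_ack=332 B_seq=332 B_ack=0
After event 1: A_seq=84 A_ack=332 B_seq=332 B_ack=84
After event 2: A_seq=84 A_ack=332 B_seq=476 B_ack=84
After event 3: A_seq=84 A_ack=332 B_seq=606 B_ack=84
After event 4: A_seq=84 A_ack=606 B_seq=606 B_ack=84
After event 5: A_seq=145 A_ack=606 B_seq=606 B_ack=145
After event 6: A_seq=268 A_ack=606 B_seq=606 B_ack=268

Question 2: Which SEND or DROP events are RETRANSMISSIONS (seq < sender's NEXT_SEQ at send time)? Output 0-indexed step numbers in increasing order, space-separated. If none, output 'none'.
Step 0: SEND seq=200 -> fresh
Step 1: SEND seq=0 -> fresh
Step 2: DROP seq=332 -> fresh
Step 3: SEND seq=476 -> fresh
Step 4: SEND seq=332 -> retransmit
Step 5: SEND seq=84 -> fresh
Step 6: SEND seq=145 -> fresh

Answer: 4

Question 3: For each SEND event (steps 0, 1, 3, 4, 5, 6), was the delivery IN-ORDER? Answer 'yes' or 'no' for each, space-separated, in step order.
Step 0: SEND seq=200 -> in-order
Step 1: SEND seq=0 -> in-order
Step 3: SEND seq=476 -> out-of-order
Step 4: SEND seq=332 -> in-order
Step 5: SEND seq=84 -> in-order
Step 6: SEND seq=145 -> in-order

Answer: yes yes no yes yes yes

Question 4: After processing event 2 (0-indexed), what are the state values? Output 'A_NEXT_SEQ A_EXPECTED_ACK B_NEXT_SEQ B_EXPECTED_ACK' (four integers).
After event 0: A_seq=0 A_ack=332 B_seq=332 B_ack=0
After event 1: A_seq=84 A_ack=332 B_seq=332 B_ack=84
After event 2: A_seq=84 A_ack=332 B_seq=476 B_ack=84

84 332 476 84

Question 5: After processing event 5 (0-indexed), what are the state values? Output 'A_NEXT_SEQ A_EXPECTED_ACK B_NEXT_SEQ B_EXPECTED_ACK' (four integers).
After event 0: A_seq=0 A_ack=332 B_seq=332 B_ack=0
After event 1: A_seq=84 A_ack=332 B_seq=332 B_ack=84
After event 2: A_seq=84 A_ack=332 B_seq=476 B_ack=84
After event 3: A_seq=84 A_ack=332 B_seq=606 B_ack=84
After event 4: A_seq=84 A_ack=606 B_seq=606 B_ack=84
After event 5: A_seq=145 A_ack=606 B_seq=606 B_ack=145

145 606 606 145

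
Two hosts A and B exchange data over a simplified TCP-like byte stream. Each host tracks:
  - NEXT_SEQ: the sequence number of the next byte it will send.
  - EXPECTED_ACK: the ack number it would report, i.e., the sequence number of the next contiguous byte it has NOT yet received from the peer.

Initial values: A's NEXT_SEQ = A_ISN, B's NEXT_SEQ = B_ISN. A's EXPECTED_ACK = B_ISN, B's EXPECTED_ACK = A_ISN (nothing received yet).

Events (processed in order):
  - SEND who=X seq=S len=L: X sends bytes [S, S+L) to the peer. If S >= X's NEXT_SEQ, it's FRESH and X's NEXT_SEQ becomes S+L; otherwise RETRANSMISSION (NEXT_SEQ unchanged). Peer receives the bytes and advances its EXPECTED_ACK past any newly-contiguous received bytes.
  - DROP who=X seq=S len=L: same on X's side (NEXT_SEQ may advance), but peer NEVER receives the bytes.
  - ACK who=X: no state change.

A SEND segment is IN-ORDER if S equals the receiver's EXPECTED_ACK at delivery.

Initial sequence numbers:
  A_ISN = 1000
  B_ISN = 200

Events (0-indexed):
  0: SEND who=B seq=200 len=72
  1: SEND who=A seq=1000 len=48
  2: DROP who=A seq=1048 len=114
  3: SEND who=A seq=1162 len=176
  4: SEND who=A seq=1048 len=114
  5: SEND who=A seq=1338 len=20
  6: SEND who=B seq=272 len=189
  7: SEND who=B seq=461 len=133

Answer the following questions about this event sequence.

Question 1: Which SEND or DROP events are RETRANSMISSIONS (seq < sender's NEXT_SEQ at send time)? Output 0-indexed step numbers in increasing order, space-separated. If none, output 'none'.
Step 0: SEND seq=200 -> fresh
Step 1: SEND seq=1000 -> fresh
Step 2: DROP seq=1048 -> fresh
Step 3: SEND seq=1162 -> fresh
Step 4: SEND seq=1048 -> retransmit
Step 5: SEND seq=1338 -> fresh
Step 6: SEND seq=272 -> fresh
Step 7: SEND seq=461 -> fresh

Answer: 4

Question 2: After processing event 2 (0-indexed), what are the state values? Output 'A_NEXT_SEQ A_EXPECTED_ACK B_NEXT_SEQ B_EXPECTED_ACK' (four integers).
After event 0: A_seq=1000 A_ack=272 B_seq=272 B_ack=1000
After event 1: A_seq=1048 A_ack=272 B_seq=272 B_ack=1048
After event 2: A_seq=1162 A_ack=272 B_seq=272 B_ack=1048

1162 272 272 1048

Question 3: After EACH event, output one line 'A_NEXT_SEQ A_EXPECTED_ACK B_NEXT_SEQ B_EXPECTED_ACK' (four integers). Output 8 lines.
1000 272 272 1000
1048 272 272 1048
1162 272 272 1048
1338 272 272 1048
1338 272 272 1338
1358 272 272 1358
1358 461 461 1358
1358 594 594 1358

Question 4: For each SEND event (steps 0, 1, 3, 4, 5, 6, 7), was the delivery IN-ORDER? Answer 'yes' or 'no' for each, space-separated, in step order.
Step 0: SEND seq=200 -> in-order
Step 1: SEND seq=1000 -> in-order
Step 3: SEND seq=1162 -> out-of-order
Step 4: SEND seq=1048 -> in-order
Step 5: SEND seq=1338 -> in-order
Step 6: SEND seq=272 -> in-order
Step 7: SEND seq=461 -> in-order

Answer: yes yes no yes yes yes yes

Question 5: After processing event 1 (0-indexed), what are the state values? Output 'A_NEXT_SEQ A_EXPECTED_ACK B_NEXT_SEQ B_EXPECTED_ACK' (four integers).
After event 0: A_seq=1000 A_ack=272 B_seq=272 B_ack=1000
After event 1: A_seq=1048 A_ack=272 B_seq=272 B_ack=1048

1048 272 272 1048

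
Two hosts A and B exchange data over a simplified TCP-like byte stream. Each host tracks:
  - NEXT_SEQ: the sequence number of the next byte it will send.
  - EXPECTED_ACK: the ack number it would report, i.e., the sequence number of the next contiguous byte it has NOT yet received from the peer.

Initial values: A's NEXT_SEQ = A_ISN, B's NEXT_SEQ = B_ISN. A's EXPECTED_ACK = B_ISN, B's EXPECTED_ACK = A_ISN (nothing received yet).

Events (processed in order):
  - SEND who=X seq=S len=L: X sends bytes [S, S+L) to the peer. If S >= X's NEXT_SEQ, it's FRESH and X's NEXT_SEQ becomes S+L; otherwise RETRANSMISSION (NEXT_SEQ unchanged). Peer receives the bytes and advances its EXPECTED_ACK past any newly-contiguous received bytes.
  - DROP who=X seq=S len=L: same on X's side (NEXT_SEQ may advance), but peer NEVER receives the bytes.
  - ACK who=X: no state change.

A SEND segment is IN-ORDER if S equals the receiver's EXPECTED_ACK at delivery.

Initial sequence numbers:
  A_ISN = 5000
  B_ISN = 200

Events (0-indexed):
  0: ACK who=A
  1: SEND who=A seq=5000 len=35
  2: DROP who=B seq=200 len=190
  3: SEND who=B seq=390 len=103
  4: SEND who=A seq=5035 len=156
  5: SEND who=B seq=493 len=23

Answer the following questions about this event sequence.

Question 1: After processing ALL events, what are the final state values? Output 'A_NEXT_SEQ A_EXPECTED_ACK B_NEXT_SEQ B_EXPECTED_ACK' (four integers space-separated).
After event 0: A_seq=5000 A_ack=200 B_seq=200 B_ack=5000
After event 1: A_seq=5035 A_ack=200 B_seq=200 B_ack=5035
After event 2: A_seq=5035 A_ack=200 B_seq=390 B_ack=5035
After event 3: A_seq=5035 A_ack=200 B_seq=493 B_ack=5035
After event 4: A_seq=5191 A_ack=200 B_seq=493 B_ack=5191
After event 5: A_seq=5191 A_ack=200 B_seq=516 B_ack=5191

Answer: 5191 200 516 5191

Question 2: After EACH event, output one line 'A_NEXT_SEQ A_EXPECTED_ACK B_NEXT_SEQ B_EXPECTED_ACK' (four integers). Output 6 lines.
5000 200 200 5000
5035 200 200 5035
5035 200 390 5035
5035 200 493 5035
5191 200 493 5191
5191 200 516 5191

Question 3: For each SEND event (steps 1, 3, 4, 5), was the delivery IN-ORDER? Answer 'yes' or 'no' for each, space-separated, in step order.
Answer: yes no yes no

Derivation:
Step 1: SEND seq=5000 -> in-order
Step 3: SEND seq=390 -> out-of-order
Step 4: SEND seq=5035 -> in-order
Step 5: SEND seq=493 -> out-of-order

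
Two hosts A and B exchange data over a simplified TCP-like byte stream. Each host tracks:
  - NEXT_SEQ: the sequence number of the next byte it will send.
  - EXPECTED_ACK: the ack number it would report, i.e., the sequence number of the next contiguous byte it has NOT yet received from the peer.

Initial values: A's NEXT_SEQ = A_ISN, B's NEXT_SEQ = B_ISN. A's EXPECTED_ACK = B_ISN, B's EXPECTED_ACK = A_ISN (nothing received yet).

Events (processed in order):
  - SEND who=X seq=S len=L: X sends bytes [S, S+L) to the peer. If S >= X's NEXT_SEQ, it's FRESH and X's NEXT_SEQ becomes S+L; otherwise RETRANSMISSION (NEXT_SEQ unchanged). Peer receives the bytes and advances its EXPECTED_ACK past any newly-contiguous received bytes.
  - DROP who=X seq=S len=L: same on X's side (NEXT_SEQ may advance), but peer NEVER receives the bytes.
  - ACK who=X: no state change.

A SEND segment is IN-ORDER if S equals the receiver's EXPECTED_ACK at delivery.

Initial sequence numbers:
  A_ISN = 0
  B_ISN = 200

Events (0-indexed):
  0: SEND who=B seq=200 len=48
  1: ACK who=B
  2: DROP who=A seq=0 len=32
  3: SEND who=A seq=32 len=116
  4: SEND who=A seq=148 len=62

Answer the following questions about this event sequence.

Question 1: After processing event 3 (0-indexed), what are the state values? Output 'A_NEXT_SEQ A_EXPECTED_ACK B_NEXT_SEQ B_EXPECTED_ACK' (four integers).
After event 0: A_seq=0 A_ack=248 B_seq=248 B_ack=0
After event 1: A_seq=0 A_ack=248 B_seq=248 B_ack=0
After event 2: A_seq=32 A_ack=248 B_seq=248 B_ack=0
After event 3: A_seq=148 A_ack=248 B_seq=248 B_ack=0

148 248 248 0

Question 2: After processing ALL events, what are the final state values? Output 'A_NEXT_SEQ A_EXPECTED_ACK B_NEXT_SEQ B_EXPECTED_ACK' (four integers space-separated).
Answer: 210 248 248 0

Derivation:
After event 0: A_seq=0 A_ack=248 B_seq=248 B_ack=0
After event 1: A_seq=0 A_ack=248 B_seq=248 B_ack=0
After event 2: A_seq=32 A_ack=248 B_seq=248 B_ack=0
After event 3: A_seq=148 A_ack=248 B_seq=248 B_ack=0
After event 4: A_seq=210 A_ack=248 B_seq=248 B_ack=0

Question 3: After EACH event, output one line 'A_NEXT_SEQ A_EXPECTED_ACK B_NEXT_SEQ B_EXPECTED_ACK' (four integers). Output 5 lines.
0 248 248 0
0 248 248 0
32 248 248 0
148 248 248 0
210 248 248 0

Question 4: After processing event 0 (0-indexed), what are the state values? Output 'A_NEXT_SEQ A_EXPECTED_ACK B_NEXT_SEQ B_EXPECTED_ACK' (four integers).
After event 0: A_seq=0 A_ack=248 B_seq=248 B_ack=0

0 248 248 0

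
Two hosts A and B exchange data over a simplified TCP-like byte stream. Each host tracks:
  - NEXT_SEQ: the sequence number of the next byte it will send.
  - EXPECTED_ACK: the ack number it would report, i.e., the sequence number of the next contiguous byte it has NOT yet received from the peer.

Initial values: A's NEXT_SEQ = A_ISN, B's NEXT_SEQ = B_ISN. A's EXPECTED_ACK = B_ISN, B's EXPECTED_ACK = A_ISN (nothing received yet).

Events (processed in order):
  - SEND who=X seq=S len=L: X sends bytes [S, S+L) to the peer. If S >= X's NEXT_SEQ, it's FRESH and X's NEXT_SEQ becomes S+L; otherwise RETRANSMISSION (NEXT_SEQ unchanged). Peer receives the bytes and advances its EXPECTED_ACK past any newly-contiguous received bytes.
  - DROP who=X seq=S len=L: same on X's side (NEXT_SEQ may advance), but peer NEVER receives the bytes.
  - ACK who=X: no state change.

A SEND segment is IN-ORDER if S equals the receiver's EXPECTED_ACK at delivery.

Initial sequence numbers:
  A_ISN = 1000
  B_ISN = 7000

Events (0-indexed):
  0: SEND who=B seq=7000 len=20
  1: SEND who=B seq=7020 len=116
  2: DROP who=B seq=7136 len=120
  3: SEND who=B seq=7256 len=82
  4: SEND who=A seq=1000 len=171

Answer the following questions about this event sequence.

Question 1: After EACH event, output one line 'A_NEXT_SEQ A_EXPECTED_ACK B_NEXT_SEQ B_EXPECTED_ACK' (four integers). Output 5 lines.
1000 7020 7020 1000
1000 7136 7136 1000
1000 7136 7256 1000
1000 7136 7338 1000
1171 7136 7338 1171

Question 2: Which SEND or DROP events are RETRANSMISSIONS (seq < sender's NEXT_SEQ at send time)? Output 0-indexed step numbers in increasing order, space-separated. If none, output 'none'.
Answer: none

Derivation:
Step 0: SEND seq=7000 -> fresh
Step 1: SEND seq=7020 -> fresh
Step 2: DROP seq=7136 -> fresh
Step 3: SEND seq=7256 -> fresh
Step 4: SEND seq=1000 -> fresh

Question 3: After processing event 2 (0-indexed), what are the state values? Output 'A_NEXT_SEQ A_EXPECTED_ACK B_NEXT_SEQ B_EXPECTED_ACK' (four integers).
After event 0: A_seq=1000 A_ack=7020 B_seq=7020 B_ack=1000
After event 1: A_seq=1000 A_ack=7136 B_seq=7136 B_ack=1000
After event 2: A_seq=1000 A_ack=7136 B_seq=7256 B_ack=1000

1000 7136 7256 1000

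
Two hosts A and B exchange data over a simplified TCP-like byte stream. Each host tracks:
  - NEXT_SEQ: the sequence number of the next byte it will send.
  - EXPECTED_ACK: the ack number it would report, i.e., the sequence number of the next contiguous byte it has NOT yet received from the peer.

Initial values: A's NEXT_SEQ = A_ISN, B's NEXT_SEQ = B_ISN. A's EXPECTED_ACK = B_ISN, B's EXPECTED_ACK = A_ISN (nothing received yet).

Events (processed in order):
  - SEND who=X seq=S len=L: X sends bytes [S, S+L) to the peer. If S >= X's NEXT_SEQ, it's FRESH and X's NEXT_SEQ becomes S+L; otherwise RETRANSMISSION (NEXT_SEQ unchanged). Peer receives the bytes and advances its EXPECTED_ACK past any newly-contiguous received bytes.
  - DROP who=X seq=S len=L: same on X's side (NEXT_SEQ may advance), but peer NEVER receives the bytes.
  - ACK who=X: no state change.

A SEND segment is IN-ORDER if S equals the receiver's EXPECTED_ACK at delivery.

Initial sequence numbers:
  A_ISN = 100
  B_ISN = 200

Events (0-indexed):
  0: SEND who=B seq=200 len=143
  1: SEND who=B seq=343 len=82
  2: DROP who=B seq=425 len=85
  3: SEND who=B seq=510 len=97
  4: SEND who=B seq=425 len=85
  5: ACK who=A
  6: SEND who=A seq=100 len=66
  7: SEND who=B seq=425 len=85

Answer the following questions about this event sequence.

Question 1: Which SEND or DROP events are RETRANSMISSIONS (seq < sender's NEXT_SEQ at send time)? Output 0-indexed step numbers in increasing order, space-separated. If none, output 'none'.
Answer: 4 7

Derivation:
Step 0: SEND seq=200 -> fresh
Step 1: SEND seq=343 -> fresh
Step 2: DROP seq=425 -> fresh
Step 3: SEND seq=510 -> fresh
Step 4: SEND seq=425 -> retransmit
Step 6: SEND seq=100 -> fresh
Step 7: SEND seq=425 -> retransmit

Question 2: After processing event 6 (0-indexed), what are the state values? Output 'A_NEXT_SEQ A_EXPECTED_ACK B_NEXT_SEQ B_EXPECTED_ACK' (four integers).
After event 0: A_seq=100 A_ack=343 B_seq=343 B_ack=100
After event 1: A_seq=100 A_ack=425 B_seq=425 B_ack=100
After event 2: A_seq=100 A_ack=425 B_seq=510 B_ack=100
After event 3: A_seq=100 A_ack=425 B_seq=607 B_ack=100
After event 4: A_seq=100 A_ack=607 B_seq=607 B_ack=100
After event 5: A_seq=100 A_ack=607 B_seq=607 B_ack=100
After event 6: A_seq=166 A_ack=607 B_seq=607 B_ack=166

166 607 607 166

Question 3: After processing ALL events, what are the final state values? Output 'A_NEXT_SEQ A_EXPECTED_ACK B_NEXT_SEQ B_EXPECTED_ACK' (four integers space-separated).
Answer: 166 607 607 166

Derivation:
After event 0: A_seq=100 A_ack=343 B_seq=343 B_ack=100
After event 1: A_seq=100 A_ack=425 B_seq=425 B_ack=100
After event 2: A_seq=100 A_ack=425 B_seq=510 B_ack=100
After event 3: A_seq=100 A_ack=425 B_seq=607 B_ack=100
After event 4: A_seq=100 A_ack=607 B_seq=607 B_ack=100
After event 5: A_seq=100 A_ack=607 B_seq=607 B_ack=100
After event 6: A_seq=166 A_ack=607 B_seq=607 B_ack=166
After event 7: A_seq=166 A_ack=607 B_seq=607 B_ack=166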